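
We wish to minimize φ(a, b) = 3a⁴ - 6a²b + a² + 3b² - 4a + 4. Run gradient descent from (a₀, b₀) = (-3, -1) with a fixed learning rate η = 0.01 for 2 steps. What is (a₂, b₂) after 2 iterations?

∇φ = (12a³ - 12ab + 2a - 4, -6a² + 6b)
(a₁, b₁) = (-3, -1) − 0.01·(-370, -60) = (0.7, -0.4)
(a₂, b₂) = (0.7, -0.4) − 0.01·(4.876, -5.34) = (0.65124, -0.3466)

(0.65124, -0.3466)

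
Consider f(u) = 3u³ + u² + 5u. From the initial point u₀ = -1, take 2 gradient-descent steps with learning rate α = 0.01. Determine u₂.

f′(u) = 9u² + 2u + 5
u₁ = -1 − 0.01·12 = -1.12
u₂ = -1.12 − 0.01·14.0496 = -1.260496

-1.260496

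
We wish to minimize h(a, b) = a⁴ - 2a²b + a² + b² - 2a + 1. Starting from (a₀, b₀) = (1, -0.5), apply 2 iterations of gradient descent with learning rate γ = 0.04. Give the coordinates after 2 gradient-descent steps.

∇h = (4a³ - 4ab + 2a - 2, -2a² + 2b)
(a₁, b₁) = (1, -0.5) − 0.04·(6, -3) = (0.76, -0.38)
(a₂, b₂) = (0.76, -0.38) − 0.04·(2.431104, -1.9152) = (0.66275584, -0.303392)

(0.66275584, -0.303392)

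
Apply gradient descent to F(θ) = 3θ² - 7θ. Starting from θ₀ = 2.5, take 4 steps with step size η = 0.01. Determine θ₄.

2.20766528

F′(θ) = 6θ - 7
θ₁ = 2.5 − 0.01·8 = 2.42
θ₂ = 2.42 − 0.01·7.52 = 2.3448
θ₃ = 2.3448 − 0.01·7.0688 = 2.274112
θ₄ = 2.274112 − 0.01·6.644672 = 2.20766528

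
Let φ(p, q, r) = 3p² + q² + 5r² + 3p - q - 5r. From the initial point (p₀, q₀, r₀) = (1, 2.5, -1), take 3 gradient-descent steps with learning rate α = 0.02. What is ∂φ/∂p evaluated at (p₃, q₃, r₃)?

6.133248

∇φ = (6p + 3, 2q - 1, 10r - 5)
(p₁, q₁, r₁) = (1, 2.5, -1) − 0.02·(9, 4, -15) = (0.82, 2.42, -0.7)
(p₂, q₂, r₂) = (0.82, 2.42, -0.7) − 0.02·(7.92, 3.84, -12) = (0.6616, 2.3432, -0.46)
(p₃, q₃, r₃) = (0.6616, 2.3432, -0.46) − 0.02·(6.9696, 3.6864, -9.6) = (0.522208, 2.269472, -0.268)
∂φ/∂p at (0.522208, 2.269472, -0.268) = 6.133248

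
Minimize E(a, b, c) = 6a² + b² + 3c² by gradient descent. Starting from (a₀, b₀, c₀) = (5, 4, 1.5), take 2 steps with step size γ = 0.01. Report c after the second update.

1.3254

∇E = (12a, 2b, 6c)
Step 1: at (5, 4, 1.5), ∇E = (60, 8, 9) → (5, 4, 1.5) − 0.01·(60, 8, 9) = (4.4, 3.92, 1.41)
Step 2: at (4.4, 3.92, 1.41), ∇E = (52.8, 7.84, 8.46) → (4.4, 3.92, 1.41) − 0.01·(52.8, 7.84, 8.46) = (3.872, 3.8416, 1.3254)
c = 1.3254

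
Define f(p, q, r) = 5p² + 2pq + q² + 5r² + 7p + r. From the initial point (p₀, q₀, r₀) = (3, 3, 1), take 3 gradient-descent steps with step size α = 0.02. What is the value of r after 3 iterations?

0.4632

∇f = (10p + 2q + 7, 2p + 2q, 10r + 1)
(p₁, q₁, r₁) = (3, 3, 1) − 0.02·(43, 12, 11) = (2.14, 2.76, 0.78)
(p₂, q₂, r₂) = (2.14, 2.76, 0.78) − 0.02·(33.92, 9.8, 8.8) = (1.4616, 2.564, 0.604)
(p₃, q₃, r₃) = (1.4616, 2.564, 0.604) − 0.02·(26.744, 8.0512, 7.04) = (0.92672, 2.402976, 0.4632)
r = 0.4632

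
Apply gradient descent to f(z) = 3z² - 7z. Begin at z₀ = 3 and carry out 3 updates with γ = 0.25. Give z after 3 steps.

0.9375

f′(z) = 6z - 7
Step 1: f′(3) = 11; z₁ = 3 − 0.25·11 = 0.25
Step 2: f′(0.25) = -5.5; z₂ = 0.25 − 0.25·(-5.5) = 1.625
Step 3: f′(1.625) = 2.75; z₃ = 1.625 − 0.25·2.75 = 0.9375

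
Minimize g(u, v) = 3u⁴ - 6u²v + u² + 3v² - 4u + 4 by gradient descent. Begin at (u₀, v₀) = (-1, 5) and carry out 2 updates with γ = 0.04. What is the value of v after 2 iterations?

4.794176

∇g = (12u³ - 12uv + 2u - 4, -6u² + 6v)
(u₁, v₁) = (-1, 5) − 0.04·(42, 24) = (-2.68, 4.04)
(u₂, v₂) = (-2.68, 4.04) − 0.04·(-110.419584, -18.8544) = (1.73678336, 4.794176)
v = 4.794176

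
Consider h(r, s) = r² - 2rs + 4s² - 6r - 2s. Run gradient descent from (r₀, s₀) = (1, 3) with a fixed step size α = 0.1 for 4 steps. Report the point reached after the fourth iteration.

(2.912, 0.904)

∇h = (2r - 2s - 6, -2r + 8s - 2)
Step 1: at (1, 3), ∇h = (-10, 20) → (1, 3) − 0.1·(-10, 20) = (2, 1)
Step 2: at (2, 1), ∇h = (-4, 2) → (2, 1) − 0.1·(-4, 2) = (2.4, 0.8)
Step 3: at (2.4, 0.8), ∇h = (-2.8, -0.4) → (2.4, 0.8) − 0.1·(-2.8, -0.4) = (2.68, 0.84)
Step 4: at (2.68, 0.84), ∇h = (-2.32, -0.64) → (2.68, 0.84) − 0.1·(-2.32, -0.64) = (2.912, 0.904)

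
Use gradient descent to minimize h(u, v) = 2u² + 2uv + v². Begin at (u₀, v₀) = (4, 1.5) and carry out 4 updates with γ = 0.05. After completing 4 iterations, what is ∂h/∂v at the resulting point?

∇h = (4u + 2v, 2u + 2v)
Step 1: at (4, 1.5), ∇h = (19, 11) → (4, 1.5) − 0.05·(19, 11) = (3.05, 0.95)
Step 2: at (3.05, 0.95), ∇h = (14.1, 8) → (3.05, 0.95) − 0.05·(14.1, 8) = (2.345, 0.55)
Step 3: at (2.345, 0.55), ∇h = (10.48, 5.79) → (2.345, 0.55) − 0.05·(10.48, 5.79) = (1.821, 0.2605)
Step 4: at (1.821, 0.2605), ∇h = (7.805, 4.163) → (1.821, 0.2605) − 0.05·(7.805, 4.163) = (1.43075, 0.05235)
∂h/∂v at (1.43075, 0.05235) = 2.9662

2.9662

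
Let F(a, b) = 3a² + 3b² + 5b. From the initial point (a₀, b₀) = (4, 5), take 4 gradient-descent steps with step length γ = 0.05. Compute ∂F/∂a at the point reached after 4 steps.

5.7624

∇F = (6a, 6b + 5)
(a₁, b₁) = (4, 5) − 0.05·(24, 35) = (2.8, 3.25)
(a₂, b₂) = (2.8, 3.25) − 0.05·(16.8, 24.5) = (1.96, 2.025)
(a₃, b₃) = (1.96, 2.025) − 0.05·(11.76, 17.15) = (1.372, 1.1675)
(a₄, b₄) = (1.372, 1.1675) − 0.05·(8.232, 12.005) = (0.9604, 0.56725)
∂F/∂a at (0.9604, 0.56725) = 5.7624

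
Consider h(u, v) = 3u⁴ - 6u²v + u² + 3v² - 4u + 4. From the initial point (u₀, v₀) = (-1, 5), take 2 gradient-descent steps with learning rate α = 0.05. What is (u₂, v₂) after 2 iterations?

(8.2166, 5.543)

∇h = (12u³ - 12uv + 2u - 4, -6u² + 6v)
Step 1: at (-1, 5), ∇h = (42, 24) → (-1, 5) − 0.05·(42, 24) = (-3.1, 3.8)
Step 2: at (-3.1, 3.8), ∇h = (-226.332, -34.86) → (-3.1, 3.8) − 0.05·(-226.332, -34.86) = (8.2166, 5.543)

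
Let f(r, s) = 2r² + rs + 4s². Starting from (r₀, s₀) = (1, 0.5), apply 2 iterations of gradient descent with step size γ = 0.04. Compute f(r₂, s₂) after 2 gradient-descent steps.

1.1492224

∇f = (4r + s, r + 8s)
(r₁, s₁) = (1, 0.5) − 0.04·(4.5, 5) = (0.82, 0.3)
(r₂, s₂) = (0.82, 0.3) − 0.04·(3.58, 3.22) = (0.6768, 0.1712)
f(0.6768, 0.1712) = 1.1492224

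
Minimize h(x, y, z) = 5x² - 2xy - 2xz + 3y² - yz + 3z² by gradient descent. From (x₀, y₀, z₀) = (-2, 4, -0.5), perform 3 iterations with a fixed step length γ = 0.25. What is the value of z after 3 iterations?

-4.015625

∇h = (10x - 2y - 2z, -2x + 6y - z, -2x - y + 6z)
(x₁, y₁, z₁) = (-2, 4, -0.5) − 0.25·(-27, 28.5, -3) = (4.75, -3.125, 0.25)
(x₂, y₂, z₂) = (4.75, -3.125, 0.25) − 0.25·(53.25, -28.5, -4.875) = (-8.5625, 4, 1.46875)
(x₃, y₃, z₃) = (-8.5625, 4, 1.46875) − 0.25·(-96.5625, 39.65625, 21.9375) = (15.578125, -5.9140625, -4.015625)
z = -4.015625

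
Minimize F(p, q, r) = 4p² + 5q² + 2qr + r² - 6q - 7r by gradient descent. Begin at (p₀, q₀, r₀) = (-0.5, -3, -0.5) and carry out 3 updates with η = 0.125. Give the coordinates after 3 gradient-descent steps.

∇F = (8p, 10q + 2r - 6, 2q + 2r - 7)
(p₁, q₁, r₁) = (-0.5, -3, -0.5) − 0.125·(-4, -37, -14) = (0, 1.625, 1.25)
(p₂, q₂, r₂) = (0, 1.625, 1.25) − 0.125·(0, 12.75, -1.25) = (0, 0.03125, 1.40625)
(p₃, q₃, r₃) = (0, 0.03125, 1.40625) − 0.125·(0, -2.875, -4.125) = (0, 0.390625, 1.921875)

(0, 0.390625, 1.921875)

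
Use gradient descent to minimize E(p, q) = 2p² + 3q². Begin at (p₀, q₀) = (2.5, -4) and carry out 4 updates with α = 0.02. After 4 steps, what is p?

∇E = (4p, 6q)
Step 1: at (2.5, -4), ∇E = (10, -24) → (2.5, -4) − 0.02·(10, -24) = (2.3, -3.52)
Step 2: at (2.3, -3.52), ∇E = (9.2, -21.12) → (2.3, -3.52) − 0.02·(9.2, -21.12) = (2.116, -3.0976)
Step 3: at (2.116, -3.0976), ∇E = (8.464, -18.5856) → (2.116, -3.0976) − 0.02·(8.464, -18.5856) = (1.94672, -2.725888)
Step 4: at (1.94672, -2.725888), ∇E = (7.78688, -16.355328) → (1.94672, -2.725888) − 0.02·(7.78688, -16.355328) = (1.7909824, -2.39878144)
p = 1.7909824

1.7909824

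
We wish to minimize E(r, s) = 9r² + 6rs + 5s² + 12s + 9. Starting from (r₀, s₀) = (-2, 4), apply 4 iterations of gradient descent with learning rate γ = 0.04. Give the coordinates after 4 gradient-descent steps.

∇E = (18r + 6s, 6r + 10s + 12)
Step 1: at (-2, 4), ∇E = (-12, 40) → (-2, 4) − 0.04·(-12, 40) = (-1.52, 2.4)
Step 2: at (-1.52, 2.4), ∇E = (-12.96, 26.88) → (-1.52, 2.4) − 0.04·(-12.96, 26.88) = (-1.0016, 1.3248)
Step 3: at (-1.0016, 1.3248), ∇E = (-10.08, 19.2384) → (-1.0016, 1.3248) − 0.04·(-10.08, 19.2384) = (-0.5984, 0.555264)
Step 4: at (-0.5984, 0.555264), ∇E = (-7.439616, 13.96224) → (-0.5984, 0.555264) − 0.04·(-7.439616, 13.96224) = (-0.30081536, -0.0032256)

(-0.30081536, -0.0032256)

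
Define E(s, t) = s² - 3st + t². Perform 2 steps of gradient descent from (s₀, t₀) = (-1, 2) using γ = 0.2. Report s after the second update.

0.72

∇E = (2s - 3t, -3s + 2t)
Step 1: at (-1, 2), ∇E = (-8, 7) → (-1, 2) − 0.2·(-8, 7) = (0.6, 0.6)
Step 2: at (0.6, 0.6), ∇E = (-0.6, -0.6) → (0.6, 0.6) − 0.2·(-0.6, -0.6) = (0.72, 0.72)
s = 0.72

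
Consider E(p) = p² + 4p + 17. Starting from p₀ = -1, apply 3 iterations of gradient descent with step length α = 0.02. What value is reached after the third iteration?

-1.115264

E′(p) = 2p + 4
p₁ = -1 − 0.02·2 = -1.04
p₂ = -1.04 − 0.02·1.92 = -1.0784
p₃ = -1.0784 − 0.02·1.8432 = -1.115264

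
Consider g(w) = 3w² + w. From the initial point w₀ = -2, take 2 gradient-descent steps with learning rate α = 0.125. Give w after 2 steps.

-0.28125

g′(w) = 6w + 1
Step 1: g′(-2) = -11; w₁ = -2 − 0.125·(-11) = -0.625
Step 2: g′(-0.625) = -2.75; w₂ = -0.625 − 0.125·(-2.75) = -0.28125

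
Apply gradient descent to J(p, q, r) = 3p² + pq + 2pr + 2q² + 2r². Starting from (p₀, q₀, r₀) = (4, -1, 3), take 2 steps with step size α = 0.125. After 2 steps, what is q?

-0.546875

∇J = (6p + q + 2r, p + 4q, 2p + 4r)
(p₁, q₁, r₁) = (4, -1, 3) − 0.125·(29, 0, 20) = (0.375, -1, 0.5)
(p₂, q₂, r₂) = (0.375, -1, 0.5) − 0.125·(2.25, -3.625, 2.75) = (0.09375, -0.546875, 0.15625)
q = -0.546875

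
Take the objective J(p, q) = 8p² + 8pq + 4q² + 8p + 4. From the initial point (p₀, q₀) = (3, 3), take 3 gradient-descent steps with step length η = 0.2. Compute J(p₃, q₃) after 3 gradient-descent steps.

218452.284416

∇J = (16p + 8q + 8, 8p + 8q)
Step 1: at (3, 3), ∇J = (80, 48) → (3, 3) − 0.2·(80, 48) = (-13, -6.6)
Step 2: at (-13, -6.6), ∇J = (-252.8, -156.8) → (-13, -6.6) − 0.2·(-252.8, -156.8) = (37.56, 24.76)
Step 3: at (37.56, 24.76), ∇J = (807.04, 498.56) → (37.56, 24.76) − 0.2·(807.04, 498.56) = (-123.848, -74.952)
J(-123.848, -74.952) = 218452.284416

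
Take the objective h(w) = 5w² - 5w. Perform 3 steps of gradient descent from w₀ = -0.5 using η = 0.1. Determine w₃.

0.5

h′(w) = 10w - 5
Step 1: h′(-0.5) = -10; w₁ = -0.5 − 0.1·(-10) = 0.5
Step 2: h′(0.5) = 0; w₂ = 0.5 − 0.1·0 = 0.5
Step 3: h′(0.5) = 0; w₃ = 0.5 − 0.1·0 = 0.5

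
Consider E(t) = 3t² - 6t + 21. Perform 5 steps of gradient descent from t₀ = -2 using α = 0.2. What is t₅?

E′(t) = 6t - 6
Step 1: E′(-2) = -18; t₁ = -2 − 0.2·(-18) = 1.6
Step 2: E′(1.6) = 3.6; t₂ = 1.6 − 0.2·3.6 = 0.88
Step 3: E′(0.88) = -0.72; t₃ = 0.88 − 0.2·(-0.72) = 1.024
Step 4: E′(1.024) = 0.144; t₄ = 1.024 − 0.2·0.144 = 0.9952
Step 5: E′(0.9952) = -0.0288; t₅ = 0.9952 − 0.2·(-0.0288) = 1.00096

1.00096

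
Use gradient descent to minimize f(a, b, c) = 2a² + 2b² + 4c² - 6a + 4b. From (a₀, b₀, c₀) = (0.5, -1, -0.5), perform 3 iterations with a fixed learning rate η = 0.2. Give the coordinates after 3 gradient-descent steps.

(1.492, -1, 0.108)

∇f = (4a - 6, 4b + 4, 8c)
Step 1: at (0.5, -1, -0.5), ∇f = (-4, 0, -4) → (0.5, -1, -0.5) − 0.2·(-4, 0, -4) = (1.3, -1, 0.3)
Step 2: at (1.3, -1, 0.3), ∇f = (-0.8, 0, 2.4) → (1.3, -1, 0.3) − 0.2·(-0.8, 0, 2.4) = (1.46, -1, -0.18)
Step 3: at (1.46, -1, -0.18), ∇f = (-0.16, 0, -1.44) → (1.46, -1, -0.18) − 0.2·(-0.16, 0, -1.44) = (1.492, -1, 0.108)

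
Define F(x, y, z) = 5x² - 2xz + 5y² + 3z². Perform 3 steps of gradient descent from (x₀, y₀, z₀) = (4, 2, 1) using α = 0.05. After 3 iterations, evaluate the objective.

∇F = (10x - 2z, 10y, -2x + 6z)
(x₁, y₁, z₁) = (4, 2, 1) − 0.05·(38, 20, -2) = (2.1, 1, 1.1)
(x₂, y₂, z₂) = (2.1, 1, 1.1) − 0.05·(18.8, 10, 2.4) = (1.16, 0.5, 0.98)
(x₃, y₃, z₃) = (1.16, 0.5, 0.98) − 0.05·(9.64, 5, 3.56) = (0.678, 0.25, 0.802)
F(0.678, 0.25, 0.802) = 3.45302

3.45302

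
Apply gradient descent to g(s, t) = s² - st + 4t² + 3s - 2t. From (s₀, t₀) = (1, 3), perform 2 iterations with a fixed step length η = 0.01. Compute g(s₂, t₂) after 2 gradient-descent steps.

23.08104335

∇g = (2s - t + 3, -s + 8t - 2)
(s₁, t₁) = (1, 3) − 0.01·(2, 21) = (0.98, 2.79)
(s₂, t₂) = (0.98, 2.79) − 0.01·(2.17, 19.34) = (0.9583, 2.5966)
g(0.9583, 2.5966) = 23.08104335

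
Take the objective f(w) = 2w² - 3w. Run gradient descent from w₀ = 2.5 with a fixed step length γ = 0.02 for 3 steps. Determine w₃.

f′(w) = 4w - 3
Step 1: f′(2.5) = 7; w₁ = 2.5 − 0.02·7 = 2.36
Step 2: f′(2.36) = 6.44; w₂ = 2.36 − 0.02·6.44 = 2.2312
Step 3: f′(2.2312) = 5.9248; w₃ = 2.2312 − 0.02·5.9248 = 2.112704

2.112704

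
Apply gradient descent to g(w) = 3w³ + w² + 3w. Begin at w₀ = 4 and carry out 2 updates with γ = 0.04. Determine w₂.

-3.8864

g′(w) = 9w² + 2w + 3
Step 1: g′(4) = 155; w₁ = 4 − 0.04·155 = -2.2
Step 2: g′(-2.2) = 42.16; w₂ = -2.2 − 0.04·42.16 = -3.8864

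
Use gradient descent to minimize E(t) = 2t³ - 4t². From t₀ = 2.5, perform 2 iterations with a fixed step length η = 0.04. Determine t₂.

E′(t) = 6t² - 8t
t₁ = 2.5 − 0.04·17.5 = 1.8
t₂ = 1.8 − 0.04·5.04 = 1.5984

1.5984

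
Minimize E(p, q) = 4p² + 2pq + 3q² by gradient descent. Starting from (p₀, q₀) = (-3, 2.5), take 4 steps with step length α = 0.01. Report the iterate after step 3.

∇E = (8p + 2q, 2p + 6q)
Step 1: at (-3, 2.5), ∇E = (-19, 9) → (-3, 2.5) − 0.01·(-19, 9) = (-2.81, 2.41)
Step 2: at (-2.81, 2.41), ∇E = (-17.66, 8.84) → (-2.81, 2.41) − 0.01·(-17.66, 8.84) = (-2.6334, 2.3216)
Step 3: at (-2.6334, 2.3216), ∇E = (-16.424, 8.6628) → (-2.6334, 2.3216) − 0.01·(-16.424, 8.6628) = (-2.46916, 2.234972)

(-2.46916, 2.234972)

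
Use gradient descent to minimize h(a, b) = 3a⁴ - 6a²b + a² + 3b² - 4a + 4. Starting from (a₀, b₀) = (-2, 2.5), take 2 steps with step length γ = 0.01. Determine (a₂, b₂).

∇h = (12a³ - 12ab + 2a - 4, -6a² + 6b)
(a₁, b₁) = (-2, 2.5) − 0.01·(-44, -9) = (-1.56, 2.59)
(a₂, b₂) = (-1.56, 2.59) − 0.01·(-4.192192, 0.9384) = (-1.51807808, 2.580616)

(-1.51807808, 2.580616)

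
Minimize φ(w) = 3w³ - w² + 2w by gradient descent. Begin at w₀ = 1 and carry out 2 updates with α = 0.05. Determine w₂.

φ′(w) = 9w² - 2w + 2
Step 1: φ′(1) = 9; w₁ = 1 − 0.05·9 = 0.55
Step 2: φ′(0.55) = 3.6225; w₂ = 0.55 − 0.05·3.6225 = 0.368875

0.368875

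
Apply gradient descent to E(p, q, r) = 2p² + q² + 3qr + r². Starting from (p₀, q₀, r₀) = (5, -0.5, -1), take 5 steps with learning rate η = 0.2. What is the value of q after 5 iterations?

0.62208

∇E = (4p, 2q + 3r, 3q + 2r)
(p₁, q₁, r₁) = (5, -0.5, -1) − 0.2·(20, -4, -3.5) = (1, 0.3, -0.3)
(p₂, q₂, r₂) = (1, 0.3, -0.3) − 0.2·(4, -0.3, 0.3) = (0.2, 0.36, -0.36)
(p₃, q₃, r₃) = (0.2, 0.36, -0.36) − 0.2·(0.8, -0.36, 0.36) = (0.04, 0.432, -0.432)
(p₄, q₄, r₄) = (0.04, 0.432, -0.432) − 0.2·(0.16, -0.432, 0.432) = (0.008, 0.5184, -0.5184)
(p₅, q₅, r₅) = (0.008, 0.5184, -0.5184) − 0.2·(0.032, -0.5184, 0.5184) = (0.0016, 0.62208, -0.62208)
q = 0.62208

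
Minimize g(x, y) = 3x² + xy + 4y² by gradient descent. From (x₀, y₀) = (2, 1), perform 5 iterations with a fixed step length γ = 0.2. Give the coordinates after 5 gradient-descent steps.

∇g = (6x + y, x + 8y)
(x₁, y₁) = (2, 1) − 0.2·(13, 10) = (-0.6, -1)
(x₂, y₂) = (-0.6, -1) − 0.2·(-4.6, -8.6) = (0.32, 0.72)
(x₃, y₃) = (0.32, 0.72) − 0.2·(2.64, 6.08) = (-0.208, -0.496)
(x₄, y₄) = (-0.208, -0.496) − 0.2·(-1.744, -4.176) = (0.1408, 0.3392)
(x₅, y₅) = (0.1408, 0.3392) − 0.2·(1.184, 2.8544) = (-0.096, -0.23168)

(-0.096, -0.23168)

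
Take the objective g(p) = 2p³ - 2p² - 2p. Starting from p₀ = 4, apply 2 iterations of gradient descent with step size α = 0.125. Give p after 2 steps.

-33.171875

g′(p) = 6p² - 4p - 2
Step 1: g′(4) = 78; p₁ = 4 − 0.125·78 = -5.75
Step 2: g′(-5.75) = 219.375; p₂ = -5.75 − 0.125·219.375 = -33.171875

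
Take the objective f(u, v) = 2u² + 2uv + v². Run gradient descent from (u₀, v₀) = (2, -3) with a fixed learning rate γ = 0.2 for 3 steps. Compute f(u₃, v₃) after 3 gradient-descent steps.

1.834048

∇f = (4u + 2v, 2u + 2v)
Step 1: at (2, -3), ∇f = (2, -2) → (2, -3) − 0.2·(2, -2) = (1.6, -2.6)
Step 2: at (1.6, -2.6), ∇f = (1.2, -2) → (1.6, -2.6) − 0.2·(1.2, -2) = (1.36, -2.2)
Step 3: at (1.36, -2.2), ∇f = (1.04, -1.68) → (1.36, -2.2) − 0.2·(1.04, -1.68) = (1.152, -1.864)
f(1.152, -1.864) = 1.834048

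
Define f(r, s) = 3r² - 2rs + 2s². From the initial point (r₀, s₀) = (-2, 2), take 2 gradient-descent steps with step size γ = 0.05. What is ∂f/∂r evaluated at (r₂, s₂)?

-6.2

∇f = (6r - 2s, -2r + 4s)
(r₁, s₁) = (-2, 2) − 0.05·(-16, 12) = (-1.2, 1.4)
(r₂, s₂) = (-1.2, 1.4) − 0.05·(-10, 8) = (-0.7, 1)
∂f/∂r at (-0.7, 1) = -6.2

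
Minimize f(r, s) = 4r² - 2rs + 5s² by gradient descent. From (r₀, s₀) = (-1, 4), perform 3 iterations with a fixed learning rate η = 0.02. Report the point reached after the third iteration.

(-0.2736, 1.982848)

∇f = (8r - 2s, -2r + 10s)
(r₁, s₁) = (-1, 4) − 0.02·(-16, 42) = (-0.68, 3.16)
(r₂, s₂) = (-0.68, 3.16) − 0.02·(-11.76, 32.96) = (-0.4448, 2.5008)
(r₃, s₃) = (-0.4448, 2.5008) − 0.02·(-8.56, 25.8976) = (-0.2736, 1.982848)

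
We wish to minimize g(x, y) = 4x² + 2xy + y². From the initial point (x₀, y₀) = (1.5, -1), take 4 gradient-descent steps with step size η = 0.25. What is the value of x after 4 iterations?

∇g = (8x + 2y, 2x + 2y)
Step 1: at (1.5, -1), ∇g = (10, 1) → (1.5, -1) − 0.25·(10, 1) = (-1, -1.25)
Step 2: at (-1, -1.25), ∇g = (-10.5, -4.5) → (-1, -1.25) − 0.25·(-10.5, -4.5) = (1.625, -0.125)
Step 3: at (1.625, -0.125), ∇g = (12.75, 3) → (1.625, -0.125) − 0.25·(12.75, 3) = (-1.5625, -0.875)
Step 4: at (-1.5625, -0.875), ∇g = (-14.25, -4.875) → (-1.5625, -0.875) − 0.25·(-14.25, -4.875) = (2, 0.34375)
x = 2

2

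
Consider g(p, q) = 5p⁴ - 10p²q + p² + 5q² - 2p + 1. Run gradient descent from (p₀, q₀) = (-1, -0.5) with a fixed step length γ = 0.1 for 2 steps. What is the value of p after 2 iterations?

∇g = (20p³ - 20pq + 2p - 2, -10p² + 10q)
(p₁, q₁) = (-1, -0.5) − 0.1·(-34, -15) = (2.4, 1)
(p₂, q₂) = (2.4, 1) − 0.1·(231.28, -47.6) = (-20.728, 5.76)
p = -20.728

-20.728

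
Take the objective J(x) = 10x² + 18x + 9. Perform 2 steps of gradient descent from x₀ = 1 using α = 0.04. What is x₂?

-0.824

J′(x) = 20x + 18
x₁ = 1 − 0.04·38 = -0.52
x₂ = -0.52 − 0.04·7.6 = -0.824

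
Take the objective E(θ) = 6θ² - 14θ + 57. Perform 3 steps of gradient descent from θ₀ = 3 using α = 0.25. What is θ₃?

-13.5

E′(θ) = 12θ - 14
θ₁ = 3 − 0.25·22 = -2.5
θ₂ = -2.5 − 0.25·(-44) = 8.5
θ₃ = 8.5 − 0.25·88 = -13.5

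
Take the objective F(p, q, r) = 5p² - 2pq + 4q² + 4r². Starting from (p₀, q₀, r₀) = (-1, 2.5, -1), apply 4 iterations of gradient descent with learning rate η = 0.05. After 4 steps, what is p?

0.09355

∇F = (10p - 2q, -2p + 8q, 8r)
Step 1: at (-1, 2.5, -1), ∇F = (-15, 22, -8) → (-1, 2.5, -1) − 0.05·(-15, 22, -8) = (-0.25, 1.4, -0.6)
Step 2: at (-0.25, 1.4, -0.6), ∇F = (-5.3, 11.7, -4.8) → (-0.25, 1.4, -0.6) − 0.05·(-5.3, 11.7, -4.8) = (0.015, 0.815, -0.36)
Step 3: at (0.015, 0.815, -0.36), ∇F = (-1.48, 6.49, -2.88) → (0.015, 0.815, -0.36) − 0.05·(-1.48, 6.49, -2.88) = (0.089, 0.4905, -0.216)
Step 4: at (0.089, 0.4905, -0.216), ∇F = (-0.091, 3.746, -1.728) → (0.089, 0.4905, -0.216) − 0.05·(-0.091, 3.746, -1.728) = (0.09355, 0.3032, -0.1296)
p = 0.09355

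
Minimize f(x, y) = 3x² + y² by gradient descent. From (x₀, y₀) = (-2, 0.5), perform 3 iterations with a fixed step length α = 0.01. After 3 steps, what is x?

-1.661168

∇f = (6x, 2y)
Step 1: at (-2, 0.5), ∇f = (-12, 1) → (-2, 0.5) − 0.01·(-12, 1) = (-1.88, 0.49)
Step 2: at (-1.88, 0.49), ∇f = (-11.28, 0.98) → (-1.88, 0.49) − 0.01·(-11.28, 0.98) = (-1.7672, 0.4802)
Step 3: at (-1.7672, 0.4802), ∇f = (-10.6032, 0.9604) → (-1.7672, 0.4802) − 0.01·(-10.6032, 0.9604) = (-1.661168, 0.470596)
x = -1.661168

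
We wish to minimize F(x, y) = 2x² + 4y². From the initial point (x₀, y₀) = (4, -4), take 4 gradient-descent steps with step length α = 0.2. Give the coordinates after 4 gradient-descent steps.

(0.0064, -0.5184)

∇F = (4x, 8y)
Step 1: at (4, -4), ∇F = (16, -32) → (4, -4) − 0.2·(16, -32) = (0.8, 2.4)
Step 2: at (0.8, 2.4), ∇F = (3.2, 19.2) → (0.8, 2.4) − 0.2·(3.2, 19.2) = (0.16, -1.44)
Step 3: at (0.16, -1.44), ∇F = (0.64, -11.52) → (0.16, -1.44) − 0.2·(0.64, -11.52) = (0.032, 0.864)
Step 4: at (0.032, 0.864), ∇F = (0.128, 6.912) → (0.032, 0.864) − 0.2·(0.128, 6.912) = (0.0064, -0.5184)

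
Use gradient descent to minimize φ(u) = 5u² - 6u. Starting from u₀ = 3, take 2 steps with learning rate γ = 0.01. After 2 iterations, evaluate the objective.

φ′(u) = 10u - 6
Step 1: φ′(3) = 24; u₁ = 3 − 0.01·24 = 2.76
Step 2: φ′(2.76) = 21.6; u₂ = 2.76 − 0.01·21.6 = 2.544
φ(2.544) = 17.09568

17.09568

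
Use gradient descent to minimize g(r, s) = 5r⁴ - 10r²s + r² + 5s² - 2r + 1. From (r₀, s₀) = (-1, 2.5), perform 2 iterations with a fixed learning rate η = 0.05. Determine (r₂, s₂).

∇g = (20r³ - 20rs + 2r - 2, -10r² + 10s)
(r₁, s₁) = (-1, 2.5) − 0.05·(26, 15) = (-2.3, 1.75)
(r₂, s₂) = (-2.3, 1.75) − 0.05·(-169.44, -35.4) = (6.172, 3.52)

(6.172, 3.52)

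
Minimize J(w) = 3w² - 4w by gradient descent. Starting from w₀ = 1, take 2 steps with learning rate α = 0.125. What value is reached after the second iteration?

J′(w) = 6w - 4
w₁ = 1 − 0.125·2 = 0.75
w₂ = 0.75 − 0.125·0.5 = 0.6875

0.6875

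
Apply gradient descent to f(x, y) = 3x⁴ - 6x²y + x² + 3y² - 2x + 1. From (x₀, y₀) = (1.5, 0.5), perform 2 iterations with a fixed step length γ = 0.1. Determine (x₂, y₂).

(1.97625, 2.4575)

∇f = (12x³ - 12xy + 2x - 2, -6x² + 6y)
(x₁, y₁) = (1.5, 0.5) − 0.1·(32.5, -10.5) = (-1.75, 1.55)
(x₂, y₂) = (-1.75, 1.55) − 0.1·(-37.2625, -9.075) = (1.97625, 2.4575)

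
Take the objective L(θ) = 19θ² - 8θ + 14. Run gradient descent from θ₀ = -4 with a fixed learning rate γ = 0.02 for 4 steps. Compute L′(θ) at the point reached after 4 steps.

L′(θ) = 38θ - 8
Step 1: L′(-4) = -160; θ₁ = -4 − 0.02·(-160) = -0.8
Step 2: L′(-0.8) = -38.4; θ₂ = -0.8 − 0.02·(-38.4) = -0.032
Step 3: L′(-0.032) = -9.216; θ₃ = -0.032 − 0.02·(-9.216) = 0.15232
Step 4: L′(0.15232) = -2.21184; θ₄ = 0.15232 − 0.02·(-2.21184) = 0.1965568
L′(θ) at (0.1965568) = -0.5308416

-0.5308416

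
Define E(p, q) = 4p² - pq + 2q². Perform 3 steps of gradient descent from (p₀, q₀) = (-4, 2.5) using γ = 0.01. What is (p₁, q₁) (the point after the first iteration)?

∇E = (8p - q, -p + 4q)
(p₁, q₁) = (-4, 2.5) − 0.01·(-34.5, 14) = (-3.655, 2.36)

(-3.655, 2.36)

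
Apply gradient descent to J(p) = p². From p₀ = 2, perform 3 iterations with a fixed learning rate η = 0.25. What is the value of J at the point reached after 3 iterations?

0.0625

J′(p) = 2p
Step 1: J′(2) = 4; p₁ = 2 − 0.25·4 = 1
Step 2: J′(1) = 2; p₂ = 1 − 0.25·2 = 0.5
Step 3: J′(0.5) = 1; p₃ = 0.5 − 0.25·1 = 0.25
J(0.25) = 0.0625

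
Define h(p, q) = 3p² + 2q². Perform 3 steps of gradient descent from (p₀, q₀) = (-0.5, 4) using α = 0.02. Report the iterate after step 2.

∇h = (6p, 4q)
(p₁, q₁) = (-0.5, 4) − 0.02·(-3, 16) = (-0.44, 3.68)
(p₂, q₂) = (-0.44, 3.68) − 0.02·(-2.64, 14.72) = (-0.3872, 3.3856)

(-0.3872, 3.3856)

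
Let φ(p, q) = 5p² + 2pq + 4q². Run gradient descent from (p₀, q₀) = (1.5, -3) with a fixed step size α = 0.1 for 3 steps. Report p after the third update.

∇φ = (10p + 2q, 2p + 8q)
Step 1: at (1.5, -3), ∇φ = (9, -21) → (1.5, -3) − 0.1·(9, -21) = (0.6, -0.9)
Step 2: at (0.6, -0.9), ∇φ = (4.2, -6) → (0.6, -0.9) − 0.1·(4.2, -6) = (0.18, -0.3)
Step 3: at (0.18, -0.3), ∇φ = (1.2, -2.04) → (0.18, -0.3) − 0.1·(1.2, -2.04) = (0.06, -0.096)
p = 0.06

0.06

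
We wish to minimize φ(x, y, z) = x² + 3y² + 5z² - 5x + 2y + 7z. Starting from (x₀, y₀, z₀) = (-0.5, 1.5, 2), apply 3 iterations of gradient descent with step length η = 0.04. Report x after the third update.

∇φ = (2x - 5, 6y + 2, 10z + 7)
Step 1: at (-0.5, 1.5, 2), ∇φ = (-6, 11, 27) → (-0.5, 1.5, 2) − 0.04·(-6, 11, 27) = (-0.26, 1.06, 0.92)
Step 2: at (-0.26, 1.06, 0.92), ∇φ = (-5.52, 8.36, 16.2) → (-0.26, 1.06, 0.92) − 0.04·(-5.52, 8.36, 16.2) = (-0.0392, 0.7256, 0.272)
Step 3: at (-0.0392, 0.7256, 0.272), ∇φ = (-5.0784, 6.3536, 9.72) → (-0.0392, 0.7256, 0.272) − 0.04·(-5.0784, 6.3536, 9.72) = (0.163936, 0.471456, -0.1168)
x = 0.163936

0.163936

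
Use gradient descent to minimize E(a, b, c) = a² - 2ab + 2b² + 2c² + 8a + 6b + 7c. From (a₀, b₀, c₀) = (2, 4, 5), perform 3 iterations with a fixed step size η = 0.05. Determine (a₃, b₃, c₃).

(1.213, 1.741, 1.706)

∇E = (2a - 2b + 8, -2a + 4b + 6, 4c + 7)
(a₁, b₁, c₁) = (2, 4, 5) − 0.05·(4, 18, 27) = (1.8, 3.1, 3.65)
(a₂, b₂, c₂) = (1.8, 3.1, 3.65) − 0.05·(5.4, 14.8, 21.6) = (1.53, 2.36, 2.57)
(a₃, b₃, c₃) = (1.53, 2.36, 2.57) − 0.05·(6.34, 12.38, 17.28) = (1.213, 1.741, 1.706)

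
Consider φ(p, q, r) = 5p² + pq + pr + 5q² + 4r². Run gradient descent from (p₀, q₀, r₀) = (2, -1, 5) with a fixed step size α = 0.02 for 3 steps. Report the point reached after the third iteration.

∇φ = (10p + q + r, p + 10q, p + 8r)
(p₁, q₁, r₁) = (2, -1, 5) − 0.02·(24, -8, 42) = (1.52, -0.84, 4.16)
(p₂, q₂, r₂) = (1.52, -0.84, 4.16) − 0.02·(18.52, -6.88, 34.8) = (1.1496, -0.7024, 3.464)
(p₃, q₃, r₃) = (1.1496, -0.7024, 3.464) − 0.02·(14.2576, -5.8744, 28.8616) = (0.864448, -0.584912, 2.886768)

(0.864448, -0.584912, 2.886768)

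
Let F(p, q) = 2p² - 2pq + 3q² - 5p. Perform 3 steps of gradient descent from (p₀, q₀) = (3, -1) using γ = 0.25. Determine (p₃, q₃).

(0.9375, 1.4375)

∇F = (4p - 2q - 5, -2p + 6q)
(p₁, q₁) = (3, -1) − 0.25·(9, -12) = (0.75, 2)
(p₂, q₂) = (0.75, 2) − 0.25·(-6, 10.5) = (2.25, -0.625)
(p₃, q₃) = (2.25, -0.625) − 0.25·(5.25, -8.25) = (0.9375, 1.4375)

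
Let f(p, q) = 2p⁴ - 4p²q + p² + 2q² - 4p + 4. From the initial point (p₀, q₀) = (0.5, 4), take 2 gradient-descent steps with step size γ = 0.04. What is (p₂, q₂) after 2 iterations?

∇f = (8p³ - 8pq + 2p - 4, -4p² + 4q)
(p₁, q₁) = (0.5, 4) − 0.04·(-18, 15) = (1.22, 3.4)
(p₂, q₂) = (1.22, 3.4) − 0.04·(-20.217216, 7.6464) = (2.02868864, 3.094144)

(2.02868864, 3.094144)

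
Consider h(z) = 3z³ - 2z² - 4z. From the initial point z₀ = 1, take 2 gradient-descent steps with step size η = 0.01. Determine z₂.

0.981391

h′(z) = 9z² - 4z - 4
Step 1: h′(1) = 1; z₁ = 1 − 0.01·1 = 0.99
Step 2: h′(0.99) = 0.8609; z₂ = 0.99 − 0.01·0.8609 = 0.981391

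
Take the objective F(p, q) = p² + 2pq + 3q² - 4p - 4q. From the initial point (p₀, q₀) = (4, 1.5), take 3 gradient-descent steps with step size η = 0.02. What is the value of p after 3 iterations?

∇F = (2p + 2q - 4, 2p + 6q - 4)
(p₁, q₁) = (4, 1.5) − 0.02·(7, 13) = (3.86, 1.24)
(p₂, q₂) = (3.86, 1.24) − 0.02·(6.2, 11.16) = (3.736, 1.0168)
(p₃, q₃) = (3.736, 1.0168) − 0.02·(5.5056, 9.5728) = (3.625888, 0.825344)
p = 3.625888

3.625888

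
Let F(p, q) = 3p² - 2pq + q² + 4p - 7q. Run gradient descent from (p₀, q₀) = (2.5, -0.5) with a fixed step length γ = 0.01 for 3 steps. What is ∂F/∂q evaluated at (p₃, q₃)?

∇F = (6p - 2q + 4, -2p + 2q - 7)
Step 1: at (2.5, -0.5), ∇F = (20, -13) → (2.5, -0.5) − 0.01·(20, -13) = (2.3, -0.37)
Step 2: at (2.3, -0.37), ∇F = (18.54, -12.34) → (2.3, -0.37) − 0.01·(18.54, -12.34) = (2.1146, -0.2466)
Step 3: at (2.1146, -0.2466), ∇F = (17.1808, -11.7224) → (2.1146, -0.2466) − 0.01·(17.1808, -11.7224) = (1.942792, -0.129376)
∂F/∂q at (1.942792, -0.129376) = -11.144336

-11.144336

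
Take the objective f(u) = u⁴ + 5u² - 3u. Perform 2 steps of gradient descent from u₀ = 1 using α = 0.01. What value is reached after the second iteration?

0.80280124

f′(u) = 4u³ + 10u - 3
Step 1: f′(1) = 11; u₁ = 1 − 0.01·11 = 0.89
Step 2: f′(0.89) = 8.719876; u₂ = 0.89 − 0.01·8.719876 = 0.80280124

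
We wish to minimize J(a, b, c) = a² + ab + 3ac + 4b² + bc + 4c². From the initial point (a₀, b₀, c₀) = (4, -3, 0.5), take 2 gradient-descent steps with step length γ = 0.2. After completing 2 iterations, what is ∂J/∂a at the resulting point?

3.12

∇J = (2a + b + 3c, a + 8b + c, 3a + b + 8c)
(a₁, b₁, c₁) = (4, -3, 0.5) − 0.2·(6.5, -19.5, 13) = (2.7, 0.9, -2.1)
(a₂, b₂, c₂) = (2.7, 0.9, -2.1) − 0.2·(0, 7.8, -7.8) = (2.7, -0.66, -0.54)
∂J/∂a at (2.7, -0.66, -0.54) = 3.12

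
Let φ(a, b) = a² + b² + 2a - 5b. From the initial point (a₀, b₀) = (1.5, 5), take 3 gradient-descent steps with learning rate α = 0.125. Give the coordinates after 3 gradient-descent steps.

(0.0546875, 3.5546875)

∇φ = (2a + 2, 2b - 5)
Step 1: at (1.5, 5), ∇φ = (5, 5) → (1.5, 5) − 0.125·(5, 5) = (0.875, 4.375)
Step 2: at (0.875, 4.375), ∇φ = (3.75, 3.75) → (0.875, 4.375) − 0.125·(3.75, 3.75) = (0.40625, 3.90625)
Step 3: at (0.40625, 3.90625), ∇φ = (2.8125, 2.8125) → (0.40625, 3.90625) − 0.125·(2.8125, 2.8125) = (0.0546875, 3.5546875)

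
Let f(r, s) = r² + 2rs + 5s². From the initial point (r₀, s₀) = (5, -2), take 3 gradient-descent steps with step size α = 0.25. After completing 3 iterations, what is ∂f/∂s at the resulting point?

∇f = (2r + 2s, 2r + 10s)
(r₁, s₁) = (5, -2) − 0.25·(6, -10) = (3.5, 0.5)
(r₂, s₂) = (3.5, 0.5) − 0.25·(8, 12) = (1.5, -2.5)
(r₃, s₃) = (1.5, -2.5) − 0.25·(-2, -22) = (2, 3)
∂f/∂s at (2, 3) = 34

34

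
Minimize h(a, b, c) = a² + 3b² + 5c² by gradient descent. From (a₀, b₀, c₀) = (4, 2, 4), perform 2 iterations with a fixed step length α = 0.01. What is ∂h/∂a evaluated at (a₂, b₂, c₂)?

∇h = (2a, 6b, 10c)
Step 1: at (4, 2, 4), ∇h = (8, 12, 40) → (4, 2, 4) − 0.01·(8, 12, 40) = (3.92, 1.88, 3.6)
Step 2: at (3.92, 1.88, 3.6), ∇h = (7.84, 11.28, 36) → (3.92, 1.88, 3.6) − 0.01·(7.84, 11.28, 36) = (3.8416, 1.7672, 3.24)
∂h/∂a at (3.8416, 1.7672, 3.24) = 7.6832

7.6832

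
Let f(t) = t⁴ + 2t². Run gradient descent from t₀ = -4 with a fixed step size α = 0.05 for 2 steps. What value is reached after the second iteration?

-169.2672

f′(t) = 4t³ + 4t
Step 1: f′(-4) = -272; t₁ = -4 − 0.05·(-272) = 9.6
Step 2: f′(9.6) = 3577.344; t₂ = 9.6 − 0.05·3577.344 = -169.2672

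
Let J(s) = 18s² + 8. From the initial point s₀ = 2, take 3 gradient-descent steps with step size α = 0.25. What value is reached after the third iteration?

-1024

J′(s) = 36s
s₁ = 2 − 0.25·72 = -16
s₂ = -16 − 0.25·(-576) = 128
s₃ = 128 − 0.25·4608 = -1024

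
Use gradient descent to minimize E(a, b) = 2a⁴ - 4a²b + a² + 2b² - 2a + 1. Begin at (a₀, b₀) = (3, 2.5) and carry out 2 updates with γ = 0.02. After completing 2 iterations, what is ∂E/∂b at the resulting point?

10.8816521216

∇E = (8a³ - 8ab + 2a - 2, -4a² + 4b)
(a₁, b₁) = (3, 2.5) − 0.02·(160, -26) = (-0.2, 3.02)
(a₂, b₂) = (-0.2, 3.02) − 0.02·(2.368, 11.92) = (-0.24736, 2.7816)
∂E/∂b at (-0.24736, 2.7816) = 10.8816521216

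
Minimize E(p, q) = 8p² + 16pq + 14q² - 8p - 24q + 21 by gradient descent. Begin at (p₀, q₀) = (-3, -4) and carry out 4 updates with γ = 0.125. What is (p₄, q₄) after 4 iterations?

(-730.5, -1051.625)

∇E = (16p + 16q - 8, 16p + 28q - 24)
(p₁, q₁) = (-3, -4) − 0.125·(-120, -184) = (12, 19)
(p₂, q₂) = (12, 19) − 0.125·(488, 700) = (-49, -68.5)
(p₃, q₃) = (-49, -68.5) − 0.125·(-1888, -2726) = (187, 272.25)
(p₄, q₄) = (187, 272.25) − 0.125·(7340, 10591) = (-730.5, -1051.625)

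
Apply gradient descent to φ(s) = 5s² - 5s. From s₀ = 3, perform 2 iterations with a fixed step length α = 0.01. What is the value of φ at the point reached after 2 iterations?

19.253125

φ′(s) = 10s - 5
Step 1: φ′(3) = 25; s₁ = 3 − 0.01·25 = 2.75
Step 2: φ′(2.75) = 22.5; s₂ = 2.75 − 0.01·22.5 = 2.525
φ(2.525) = 19.253125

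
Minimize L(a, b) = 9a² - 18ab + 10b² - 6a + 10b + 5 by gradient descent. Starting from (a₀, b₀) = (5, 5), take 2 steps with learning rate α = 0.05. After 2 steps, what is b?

∇L = (18a - 18b - 6, -18a + 20b + 10)
(a₁, b₁) = (5, 5) − 0.05·(-6, 20) = (5.3, 4)
(a₂, b₂) = (5.3, 4) − 0.05·(17.4, -5.4) = (4.43, 4.27)
b = 4.27

4.27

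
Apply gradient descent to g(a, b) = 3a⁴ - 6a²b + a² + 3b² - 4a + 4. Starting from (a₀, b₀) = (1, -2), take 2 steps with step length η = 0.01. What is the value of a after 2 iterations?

0.50815648

∇g = (12a³ - 12ab + 2a - 4, -6a² + 6b)
(a₁, b₁) = (1, -2) − 0.01·(34, -18) = (0.66, -1.82)
(a₂, b₂) = (0.66, -1.82) − 0.01·(15.184352, -13.5336) = (0.50815648, -1.684664)
a = 0.50815648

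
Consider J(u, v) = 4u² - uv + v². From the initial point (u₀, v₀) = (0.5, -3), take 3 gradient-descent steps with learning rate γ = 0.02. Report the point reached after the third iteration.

(0.15084, -2.63318)

∇J = (8u - v, -u + 2v)
Step 1: at (0.5, -3), ∇J = (7, -6.5) → (0.5, -3) − 0.02·(7, -6.5) = (0.36, -2.87)
Step 2: at (0.36, -2.87), ∇J = (5.75, -6.1) → (0.36, -2.87) − 0.02·(5.75, -6.1) = (0.245, -2.748)
Step 3: at (0.245, -2.748), ∇J = (4.708, -5.741) → (0.245, -2.748) − 0.02·(4.708, -5.741) = (0.15084, -2.63318)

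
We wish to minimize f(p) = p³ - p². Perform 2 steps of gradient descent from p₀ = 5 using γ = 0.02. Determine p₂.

3.0266

f′(p) = 3p² - 2p
p₁ = 5 − 0.02·65 = 3.7
p₂ = 3.7 − 0.02·33.67 = 3.0266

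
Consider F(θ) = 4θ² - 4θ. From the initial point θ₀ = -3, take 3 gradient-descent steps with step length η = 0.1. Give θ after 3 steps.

0.472

F′(θ) = 8θ - 4
Step 1: F′(-3) = -28; θ₁ = -3 − 0.1·(-28) = -0.2
Step 2: F′(-0.2) = -5.6; θ₂ = -0.2 − 0.1·(-5.6) = 0.36
Step 3: F′(0.36) = -1.12; θ₃ = 0.36 − 0.1·(-1.12) = 0.472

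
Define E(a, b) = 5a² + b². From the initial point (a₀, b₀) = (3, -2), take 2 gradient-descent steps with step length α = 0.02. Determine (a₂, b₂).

(1.92, -1.8432)

∇E = (10a, 2b)
Step 1: at (3, -2), ∇E = (30, -4) → (3, -2) − 0.02·(30, -4) = (2.4, -1.92)
Step 2: at (2.4, -1.92), ∇E = (24, -3.84) → (2.4, -1.92) − 0.02·(24, -3.84) = (1.92, -1.8432)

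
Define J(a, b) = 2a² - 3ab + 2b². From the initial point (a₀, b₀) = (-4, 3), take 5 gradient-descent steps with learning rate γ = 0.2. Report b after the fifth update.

∇J = (4a - 3b, -3a + 4b)
(a₁, b₁) = (-4, 3) − 0.2·(-25, 24) = (1, -1.8)
(a₂, b₂) = (1, -1.8) − 0.2·(9.4, -10.2) = (-0.88, 0.24)
(a₃, b₃) = (-0.88, 0.24) − 0.2·(-4.24, 3.6) = (-0.032, -0.48)
(a₄, b₄) = (-0.032, -0.48) − 0.2·(1.312, -1.824) = (-0.2944, -0.1152)
(a₅, b₅) = (-0.2944, -0.1152) − 0.2·(-0.832, 0.4224) = (-0.128, -0.19968)
b = -0.19968

-0.19968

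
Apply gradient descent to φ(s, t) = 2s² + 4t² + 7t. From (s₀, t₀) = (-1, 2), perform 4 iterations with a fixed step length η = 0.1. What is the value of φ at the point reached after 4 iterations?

∇φ = (4s, 8t + 7)
(s₁, t₁) = (-1, 2) − 0.1·(-4, 23) = (-0.6, -0.3)
(s₂, t₂) = (-0.6, -0.3) − 0.1·(-2.4, 4.6) = (-0.36, -0.76)
(s₃, t₃) = (-0.36, -0.76) − 0.1·(-1.44, 0.92) = (-0.216, -0.852)
(s₄, t₄) = (-0.216, -0.852) − 0.1·(-0.864, 0.184) = (-0.1296, -0.8704)
φ(-0.1296, -0.8704) = -3.02882304

-3.02882304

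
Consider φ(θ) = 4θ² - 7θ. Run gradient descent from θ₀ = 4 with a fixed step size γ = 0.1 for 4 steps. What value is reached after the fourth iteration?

φ′(θ) = 8θ - 7
Step 1: φ′(4) = 25; θ₁ = 4 − 0.1·25 = 1.5
Step 2: φ′(1.5) = 5; θ₂ = 1.5 − 0.1·5 = 1
Step 3: φ′(1) = 1; θ₃ = 1 − 0.1·1 = 0.9
Step 4: φ′(0.9) = 0.2; θ₄ = 0.9 − 0.1·0.2 = 0.88

0.88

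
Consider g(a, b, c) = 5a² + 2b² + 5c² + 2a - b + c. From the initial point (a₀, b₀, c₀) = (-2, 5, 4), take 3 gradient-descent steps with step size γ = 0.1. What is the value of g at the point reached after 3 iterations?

1.730352

∇g = (10a + 2, 4b - 1, 10c + 1)
Step 1: at (-2, 5, 4), ∇g = (-18, 19, 41) → (-2, 5, 4) − 0.1·(-18, 19, 41) = (-0.2, 3.1, -0.1)
Step 2: at (-0.2, 3.1, -0.1), ∇g = (0, 11.4, 0) → (-0.2, 3.1, -0.1) − 0.1·(0, 11.4, 0) = (-0.2, 1.96, -0.1)
Step 3: at (-0.2, 1.96, -0.1), ∇g = (0, 6.84, 0) → (-0.2, 1.96, -0.1) − 0.1·(0, 6.84, 0) = (-0.2, 1.276, -0.1)
g(-0.2, 1.276, -0.1) = 1.730352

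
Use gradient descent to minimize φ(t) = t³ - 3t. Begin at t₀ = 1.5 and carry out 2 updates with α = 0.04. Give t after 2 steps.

φ′(t) = 3t² - 3
t₁ = 1.5 − 0.04·3.75 = 1.35
t₂ = 1.35 − 0.04·2.4675 = 1.2513

1.2513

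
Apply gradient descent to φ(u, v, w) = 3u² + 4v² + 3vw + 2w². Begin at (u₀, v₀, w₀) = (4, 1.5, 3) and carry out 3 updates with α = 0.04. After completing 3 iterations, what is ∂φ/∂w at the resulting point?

5.92128

∇φ = (6u, 8v + 3w, 3v + 4w)
(u₁, v₁, w₁) = (4, 1.5, 3) − 0.04·(24, 21, 16.5) = (3.04, 0.66, 2.34)
(u₂, v₂, w₂) = (3.04, 0.66, 2.34) − 0.04·(18.24, 12.3, 11.34) = (2.3104, 0.168, 1.8864)
(u₃, v₃, w₃) = (2.3104, 0.168, 1.8864) − 0.04·(13.8624, 7.0032, 8.0496) = (1.755904, -0.112128, 1.564416)
∂φ/∂w at (1.755904, -0.112128, 1.564416) = 5.92128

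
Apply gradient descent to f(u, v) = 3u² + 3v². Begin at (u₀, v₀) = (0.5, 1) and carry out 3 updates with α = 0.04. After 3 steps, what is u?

∇f = (6u, 6v)
(u₁, v₁) = (0.5, 1) − 0.04·(3, 6) = (0.38, 0.76)
(u₂, v₂) = (0.38, 0.76) − 0.04·(2.28, 4.56) = (0.2888, 0.5776)
(u₃, v₃) = (0.2888, 0.5776) − 0.04·(1.7328, 3.4656) = (0.219488, 0.438976)
u = 0.219488

0.219488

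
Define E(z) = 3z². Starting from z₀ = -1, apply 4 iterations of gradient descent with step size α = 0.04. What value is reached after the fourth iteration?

-0.33362176

E′(z) = 6z
Step 1: E′(-1) = -6; z₁ = -1 − 0.04·(-6) = -0.76
Step 2: E′(-0.76) = -4.56; z₂ = -0.76 − 0.04·(-4.56) = -0.5776
Step 3: E′(-0.5776) = -3.4656; z₃ = -0.5776 − 0.04·(-3.4656) = -0.438976
Step 4: E′(-0.438976) = -2.633856; z₄ = -0.438976 − 0.04·(-2.633856) = -0.33362176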